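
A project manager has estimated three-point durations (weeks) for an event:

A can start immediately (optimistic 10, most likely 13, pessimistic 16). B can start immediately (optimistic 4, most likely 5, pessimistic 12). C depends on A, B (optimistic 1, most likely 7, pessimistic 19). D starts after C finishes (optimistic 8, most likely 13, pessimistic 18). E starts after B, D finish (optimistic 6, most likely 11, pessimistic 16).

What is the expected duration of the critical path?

45 weeks

te_A = (10 + 4·13 + 16)/6 = 78/6 = 13
te_B = (4 + 4·5 + 12)/6 = 36/6 = 6
te_C = (1 + 4·7 + 19)/6 = 48/6 = 8
te_D = (8 + 4·13 + 18)/6 = 78/6 = 13
te_E = (6 + 4·11 + 16)/6 = 66/6 = 11

Forward pass:
ES_A = 0; EF_A = 13
ES_B = 0; EF_B = 6
ES_C = max(EF_A=13, EF_B=6) = 13; EF_C = 13+8 = 21
ES_D = 21; EF_D = 21+13 = 34
ES_E = max(EF_B=6, EF_D=34) = 34; EF_E = 34+11 = 45
Expected project duration μ = 45 weeks. Critical path: A → C → D → E.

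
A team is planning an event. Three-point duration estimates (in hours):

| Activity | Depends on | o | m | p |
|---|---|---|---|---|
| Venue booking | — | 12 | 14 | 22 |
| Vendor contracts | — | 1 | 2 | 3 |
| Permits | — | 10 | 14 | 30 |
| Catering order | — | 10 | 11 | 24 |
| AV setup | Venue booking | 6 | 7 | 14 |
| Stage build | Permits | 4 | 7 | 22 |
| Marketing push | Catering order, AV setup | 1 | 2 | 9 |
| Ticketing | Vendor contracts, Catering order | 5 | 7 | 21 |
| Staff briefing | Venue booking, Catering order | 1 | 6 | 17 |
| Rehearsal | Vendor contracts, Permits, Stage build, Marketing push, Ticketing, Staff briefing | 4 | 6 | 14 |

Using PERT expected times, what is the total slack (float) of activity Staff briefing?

te_Venue booking = (12 + 4·14 + 22)/6 = 90/6 = 15
te_Vendor contracts = (1 + 4·2 + 3)/6 = 12/6 = 2
te_Permits = (10 + 4·14 + 30)/6 = 96/6 = 16
te_Catering order = (10 + 4·11 + 24)/6 = 78/6 = 13
te_AV setup = (6 + 4·7 + 14)/6 = 48/6 = 8
te_Stage build = (4 + 4·7 + 22)/6 = 54/6 = 9
te_Marketing push = (1 + 4·2 + 9)/6 = 18/6 = 3
te_Ticketing = (5 + 4·7 + 21)/6 = 54/6 = 9
te_Staff briefing = (1 + 4·6 + 17)/6 = 42/6 = 7
te_Rehearsal = (4 + 4·6 + 14)/6 = 42/6 = 7

Forward pass:
ES_Venue booking = 0; EF_Venue booking = 15
ES_Vendor contracts = 0; EF_Vendor contracts = 2
ES_Permits = 0; EF_Permits = 16
ES_Catering order = 0; EF_Catering order = 13
ES_AV setup = 15; EF_AV setup = 15+8 = 23
ES_Stage build = 16; EF_Stage build = 16+9 = 25
ES_Marketing push = max(EF_Catering order=13, EF_AV setup=23) = 23; EF_Marketing push = 23+3 = 26
ES_Ticketing = max(EF_Vendor contracts=2, EF_Catering order=13) = 13; EF_Ticketing = 13+9 = 22
ES_Staff briefing = max(EF_Venue booking=15, EF_Catering order=13) = 15; EF_Staff briefing = 15+7 = 22
ES_Rehearsal = max(EF_Vendor contracts=2, EF_Permits=16, EF_Stage build=25, EF_Marketing push=26, EF_Ticketing=22, EF_Staff briefing=22) = 26; EF_Rehearsal = 26+7 = 33
Expected project duration μ = 33 hours. Critical path: Venue booking → AV setup → Marketing push → Rehearsal.

Backward pass:
LF_Rehearsal = 33; LS_Rehearsal = 33−7 = 26
LF_Staff briefing = LS_Rehearsal = 26; LS_Staff briefing = 26−7 = 19
LF_Ticketing = LS_Rehearsal = 26; LS_Ticketing = 26−9 = 17
LF_Marketing push = LS_Rehearsal = 26; LS_Marketing push = 26−3 = 23
LF_Stage build = LS_Rehearsal = 26; LS_Stage build = 26−9 = 17
LF_AV setup = LS_Marketing push = 23; LS_AV setup = 23−8 = 15
LF_Catering order = min(LS_Marketing push=23, LS_Ticketing=17, LS_Staff briefing=19) = 17; LS_Catering order = 17−13 = 4
LF_Permits = min(LS_Stage build=17, LS_Rehearsal=26) = 17; LS_Permits = 17−16 = 1
LF_Vendor contracts = min(LS_Ticketing=17, LS_Rehearsal=26) = 17; LS_Vendor contracts = 17−2 = 15
LF_Venue booking = min(LS_AV setup=15, LS_Staff briefing=19) = 15; LS_Venue booking = 15−15 = 0
Slack_Staff briefing = LS_Staff briefing − ES_Staff briefing = 19 − 15 = 4

4 hours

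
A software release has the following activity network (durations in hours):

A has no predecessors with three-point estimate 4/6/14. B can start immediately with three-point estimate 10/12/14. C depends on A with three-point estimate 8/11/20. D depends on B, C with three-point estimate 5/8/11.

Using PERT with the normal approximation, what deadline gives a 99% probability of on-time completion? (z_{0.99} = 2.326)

te_A = (4 + 4·6 + 14)/6 = 42/6 = 7; σ²_A = ((14−4)/6)² = 2.778
te_B = (10 + 4·12 + 14)/6 = 72/6 = 12; σ²_B = ((14−10)/6)² = 0.444
te_C = (8 + 4·11 + 20)/6 = 72/6 = 12; σ²_C = ((20−8)/6)² = 4.000
te_D = (5 + 4·8 + 11)/6 = 48/6 = 8; σ²_D = ((11−5)/6)² = 1.000

Forward pass:
ES_A = 0; EF_A = 7
ES_B = 0; EF_B = 12
ES_C = 7; EF_C = 7+12 = 19
ES_D = max(EF_B=12, EF_C=19) = 19; EF_D = 19+8 = 27
Expected project duration μ = 27 hours. Critical path: A → C → D.

Variance along critical path = 2.778 + 4.000 + 1.000 = 7.778; σ = 2.789 hours.
D = μ + z·σ = 27 + 2.326·2.789 = 33.5 hours

33.5 hours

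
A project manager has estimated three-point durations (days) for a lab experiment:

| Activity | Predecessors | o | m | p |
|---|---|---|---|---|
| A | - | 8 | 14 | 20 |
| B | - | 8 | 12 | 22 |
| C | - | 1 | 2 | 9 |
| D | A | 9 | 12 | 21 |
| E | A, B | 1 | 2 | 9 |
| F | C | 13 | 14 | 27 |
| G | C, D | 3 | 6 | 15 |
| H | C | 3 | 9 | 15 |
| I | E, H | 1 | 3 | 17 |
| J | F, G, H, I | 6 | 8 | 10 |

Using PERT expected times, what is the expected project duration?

42 days

te_A = (8 + 4·14 + 20)/6 = 84/6 = 14
te_B = (8 + 4·12 + 22)/6 = 78/6 = 13
te_C = (1 + 4·2 + 9)/6 = 18/6 = 3
te_D = (9 + 4·12 + 21)/6 = 78/6 = 13
te_E = (1 + 4·2 + 9)/6 = 18/6 = 3
te_F = (13 + 4·14 + 27)/6 = 96/6 = 16
te_G = (3 + 4·6 + 15)/6 = 42/6 = 7
te_H = (3 + 4·9 + 15)/6 = 54/6 = 9
te_I = (1 + 4·3 + 17)/6 = 30/6 = 5
te_J = (6 + 4·8 + 10)/6 = 48/6 = 8

Forward pass:
ES_A = 0; EF_A = 14
ES_B = 0; EF_B = 13
ES_C = 0; EF_C = 3
ES_D = 14; EF_D = 14+13 = 27
ES_E = max(EF_A=14, EF_B=13) = 14; EF_E = 14+3 = 17
ES_F = 3; EF_F = 3+16 = 19
ES_G = max(EF_C=3, EF_D=27) = 27; EF_G = 27+7 = 34
ES_H = 3; EF_H = 3+9 = 12
ES_I = max(EF_E=17, EF_H=12) = 17; EF_I = 17+5 = 22
ES_J = max(EF_F=19, EF_G=34, EF_H=12, EF_I=22) = 34; EF_J = 34+8 = 42
Expected project duration μ = 42 days. Critical path: A → D → G → J.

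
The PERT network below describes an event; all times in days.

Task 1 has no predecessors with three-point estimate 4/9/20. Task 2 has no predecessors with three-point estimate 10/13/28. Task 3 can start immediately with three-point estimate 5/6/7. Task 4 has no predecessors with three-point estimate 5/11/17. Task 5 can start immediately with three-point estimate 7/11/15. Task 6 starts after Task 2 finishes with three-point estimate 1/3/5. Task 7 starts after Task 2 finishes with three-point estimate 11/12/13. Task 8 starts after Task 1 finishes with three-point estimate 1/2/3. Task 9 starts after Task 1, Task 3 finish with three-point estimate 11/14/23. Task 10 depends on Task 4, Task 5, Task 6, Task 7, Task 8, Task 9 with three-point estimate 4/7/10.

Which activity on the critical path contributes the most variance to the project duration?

te_Task 1 = (4 + 4·9 + 20)/6 = 60/6 = 10; σ²_Task 1 = ((20−4)/6)² = 7.111
te_Task 2 = (10 + 4·13 + 28)/6 = 90/6 = 15; σ²_Task 2 = ((28−10)/6)² = 9.000
te_Task 3 = (5 + 4·6 + 7)/6 = 36/6 = 6; σ²_Task 3 = ((7−5)/6)² = 0.111
te_Task 4 = (5 + 4·11 + 17)/6 = 66/6 = 11; σ²_Task 4 = ((17−5)/6)² = 4.000
te_Task 5 = (7 + 4·11 + 15)/6 = 66/6 = 11; σ²_Task 5 = ((15−7)/6)² = 1.778
te_Task 6 = (1 + 4·3 + 5)/6 = 18/6 = 3; σ²_Task 6 = ((5−1)/6)² = 0.444
te_Task 7 = (11 + 4·12 + 13)/6 = 72/6 = 12; σ²_Task 7 = ((13−11)/6)² = 0.111
te_Task 8 = (1 + 4·2 + 3)/6 = 12/6 = 2; σ²_Task 8 = ((3−1)/6)² = 0.111
te_Task 9 = (11 + 4·14 + 23)/6 = 90/6 = 15; σ²_Task 9 = ((23−11)/6)² = 4.000
te_Task 10 = (4 + 4·7 + 10)/6 = 42/6 = 7; σ²_Task 10 = ((10−4)/6)² = 1.000

Forward pass:
ES_Task 1 = 0; EF_Task 1 = 10
ES_Task 2 = 0; EF_Task 2 = 15
ES_Task 3 = 0; EF_Task 3 = 6
ES_Task 4 = 0; EF_Task 4 = 11
ES_Task 5 = 0; EF_Task 5 = 11
ES_Task 6 = 15; EF_Task 6 = 15+3 = 18
ES_Task 7 = 15; EF_Task 7 = 15+12 = 27
ES_Task 8 = 10; EF_Task 8 = 10+2 = 12
ES_Task 9 = max(EF_Task 1=10, EF_Task 3=6) = 10; EF_Task 9 = 10+15 = 25
ES_Task 10 = max(EF_Task 4=11, EF_Task 5=11, EF_Task 6=18, EF_Task 7=27, EF_Task 8=12, EF_Task 9=25) = 27; EF_Task 10 = 27+7 = 34
Expected project duration μ = 34 days. Critical path: Task 2 → Task 7 → Task 10.

Variances on critical path: σ²_Task 2=9.000, σ²_Task 7=0.111, σ²_Task 10=1.000.
Largest is σ²_Task 2 = 9.000.

Task 2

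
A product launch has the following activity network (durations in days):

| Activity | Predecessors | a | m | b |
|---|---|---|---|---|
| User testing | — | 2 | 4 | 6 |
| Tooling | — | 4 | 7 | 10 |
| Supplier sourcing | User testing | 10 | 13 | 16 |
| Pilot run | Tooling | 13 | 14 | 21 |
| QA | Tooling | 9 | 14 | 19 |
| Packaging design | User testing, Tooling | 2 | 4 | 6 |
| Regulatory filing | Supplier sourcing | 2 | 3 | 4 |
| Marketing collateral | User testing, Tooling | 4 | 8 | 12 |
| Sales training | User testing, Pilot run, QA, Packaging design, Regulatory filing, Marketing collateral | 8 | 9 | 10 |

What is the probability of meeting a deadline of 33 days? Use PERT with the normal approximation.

te_User testing = (2 + 4·4 + 6)/6 = 24/6 = 4; σ²_User testing = ((6−2)/6)² = 0.444
te_Tooling = (4 + 4·7 + 10)/6 = 42/6 = 7; σ²_Tooling = ((10−4)/6)² = 1.000
te_Supplier sourcing = (10 + 4·13 + 16)/6 = 78/6 = 13; σ²_Supplier sourcing = ((16−10)/6)² = 1.000
te_Pilot run = (13 + 4·14 + 21)/6 = 90/6 = 15; σ²_Pilot run = ((21−13)/6)² = 1.778
te_QA = (9 + 4·14 + 19)/6 = 84/6 = 14; σ²_QA = ((19−9)/6)² = 2.778
te_Packaging design = (2 + 4·4 + 6)/6 = 24/6 = 4; σ²_Packaging design = ((6−2)/6)² = 0.444
te_Regulatory filing = (2 + 4·3 + 4)/6 = 18/6 = 3; σ²_Regulatory filing = ((4−2)/6)² = 0.111
te_Marketing collateral = (4 + 4·8 + 12)/6 = 48/6 = 8; σ²_Marketing collateral = ((12−4)/6)² = 1.778
te_Sales training = (8 + 4·9 + 10)/6 = 54/6 = 9; σ²_Sales training = ((10−8)/6)² = 0.111

Forward pass:
ES_User testing = 0; EF_User testing = 4
ES_Tooling = 0; EF_Tooling = 7
ES_Supplier sourcing = 4; EF_Supplier sourcing = 4+13 = 17
ES_Pilot run = 7; EF_Pilot run = 7+15 = 22
ES_QA = 7; EF_QA = 7+14 = 21
ES_Packaging design = max(EF_User testing=4, EF_Tooling=7) = 7; EF_Packaging design = 7+4 = 11
ES_Regulatory filing = 17; EF_Regulatory filing = 17+3 = 20
ES_Marketing collateral = max(EF_User testing=4, EF_Tooling=7) = 7; EF_Marketing collateral = 7+8 = 15
ES_Sales training = max(EF_User testing=4, EF_Pilot run=22, EF_QA=21, EF_Packaging design=11, EF_Regulatory filing=20, EF_Marketing collateral=15) = 22; EF_Sales training = 22+9 = 31
Expected project duration μ = 31 days. Critical path: Tooling → Pilot run → Sales training.

Variance along critical path = 1.000 + 1.778 + 0.111 = 2.889; σ = √2.889 = 1.700 days.
Z = (33 − 31) / 1.700 = 1.177
P(T ≤ 33) = Φ(1.177) ≈ 0.880

0.880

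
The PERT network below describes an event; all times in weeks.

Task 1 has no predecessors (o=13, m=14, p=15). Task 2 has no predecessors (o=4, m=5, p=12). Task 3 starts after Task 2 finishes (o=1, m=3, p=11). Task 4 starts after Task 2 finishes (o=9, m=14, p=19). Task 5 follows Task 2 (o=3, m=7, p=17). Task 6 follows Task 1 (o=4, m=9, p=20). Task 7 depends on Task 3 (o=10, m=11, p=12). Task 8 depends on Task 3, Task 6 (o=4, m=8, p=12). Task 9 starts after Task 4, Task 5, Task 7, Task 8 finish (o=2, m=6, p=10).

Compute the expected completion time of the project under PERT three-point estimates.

te_Task 1 = (13 + 4·14 + 15)/6 = 84/6 = 14
te_Task 2 = (4 + 4·5 + 12)/6 = 36/6 = 6
te_Task 3 = (1 + 4·3 + 11)/6 = 24/6 = 4
te_Task 4 = (9 + 4·14 + 19)/6 = 84/6 = 14
te_Task 5 = (3 + 4·7 + 17)/6 = 48/6 = 8
te_Task 6 = (4 + 4·9 + 20)/6 = 60/6 = 10
te_Task 7 = (10 + 4·11 + 12)/6 = 66/6 = 11
te_Task 8 = (4 + 4·8 + 12)/6 = 48/6 = 8
te_Task 9 = (2 + 4·6 + 10)/6 = 36/6 = 6

Forward pass:
ES_Task 1 = 0; EF_Task 1 = 14
ES_Task 2 = 0; EF_Task 2 = 6
ES_Task 3 = 6; EF_Task 3 = 6+4 = 10
ES_Task 4 = 6; EF_Task 4 = 6+14 = 20
ES_Task 5 = 6; EF_Task 5 = 6+8 = 14
ES_Task 6 = 14; EF_Task 6 = 14+10 = 24
ES_Task 7 = 10; EF_Task 7 = 10+11 = 21
ES_Task 8 = max(EF_Task 3=10, EF_Task 6=24) = 24; EF_Task 8 = 24+8 = 32
ES_Task 9 = max(EF_Task 4=20, EF_Task 5=14, EF_Task 7=21, EF_Task 8=32) = 32; EF_Task 9 = 32+6 = 38
Expected project duration μ = 38 weeks. Critical path: Task 1 → Task 6 → Task 8 → Task 9.

38 weeks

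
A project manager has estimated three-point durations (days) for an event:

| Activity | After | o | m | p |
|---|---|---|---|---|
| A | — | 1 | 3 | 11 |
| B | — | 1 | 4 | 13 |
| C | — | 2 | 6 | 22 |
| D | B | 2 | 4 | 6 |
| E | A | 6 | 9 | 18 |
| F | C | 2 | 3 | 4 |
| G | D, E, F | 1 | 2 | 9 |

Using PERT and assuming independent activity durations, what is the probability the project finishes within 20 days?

0.847

te_A = (1 + 4·3 + 11)/6 = 24/6 = 4; σ²_A = ((11−1)/6)² = 2.778
te_B = (1 + 4·4 + 13)/6 = 30/6 = 5; σ²_B = ((13−1)/6)² = 4.000
te_C = (2 + 4·6 + 22)/6 = 48/6 = 8; σ²_C = ((22−2)/6)² = 11.111
te_D = (2 + 4·4 + 6)/6 = 24/6 = 4; σ²_D = ((6−2)/6)² = 0.444
te_E = (6 + 4·9 + 18)/6 = 60/6 = 10; σ²_E = ((18−6)/6)² = 4.000
te_F = (2 + 4·3 + 4)/6 = 18/6 = 3; σ²_F = ((4−2)/6)² = 0.111
te_G = (1 + 4·2 + 9)/6 = 18/6 = 3; σ²_G = ((9−1)/6)² = 1.778

Forward pass:
ES_A = 0; EF_A = 4
ES_B = 0; EF_B = 5
ES_C = 0; EF_C = 8
ES_D = 5; EF_D = 5+4 = 9
ES_E = 4; EF_E = 4+10 = 14
ES_F = 8; EF_F = 8+3 = 11
ES_G = max(EF_D=9, EF_E=14, EF_F=11) = 14; EF_G = 14+3 = 17
Expected project duration μ = 17 days. Critical path: A → E → G.

Variance along critical path = 2.778 + 4.000 + 1.778 = 8.556; σ = √8.556 = 2.925 days.
Z = (20 − 17) / 2.925 = 1.026
P(T ≤ 20) = Φ(1.026) ≈ 0.847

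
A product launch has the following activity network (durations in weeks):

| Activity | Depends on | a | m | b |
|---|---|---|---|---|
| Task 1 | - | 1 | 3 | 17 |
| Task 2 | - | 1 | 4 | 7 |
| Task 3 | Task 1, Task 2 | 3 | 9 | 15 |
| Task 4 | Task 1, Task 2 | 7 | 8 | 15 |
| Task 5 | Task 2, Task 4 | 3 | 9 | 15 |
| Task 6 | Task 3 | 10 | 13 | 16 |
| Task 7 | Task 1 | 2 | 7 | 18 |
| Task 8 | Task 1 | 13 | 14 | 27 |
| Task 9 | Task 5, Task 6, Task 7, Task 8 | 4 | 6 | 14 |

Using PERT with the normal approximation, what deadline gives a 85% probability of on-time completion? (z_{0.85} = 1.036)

te_Task 1 = (1 + 4·3 + 17)/6 = 30/6 = 5; σ²_Task 1 = ((17−1)/6)² = 7.111
te_Task 2 = (1 + 4·4 + 7)/6 = 24/6 = 4; σ²_Task 2 = ((7−1)/6)² = 1.000
te_Task 3 = (3 + 4·9 + 15)/6 = 54/6 = 9; σ²_Task 3 = ((15−3)/6)² = 4.000
te_Task 4 = (7 + 4·8 + 15)/6 = 54/6 = 9; σ²_Task 4 = ((15−7)/6)² = 1.778
te_Task 5 = (3 + 4·9 + 15)/6 = 54/6 = 9; σ²_Task 5 = ((15−3)/6)² = 4.000
te_Task 6 = (10 + 4·13 + 16)/6 = 78/6 = 13; σ²_Task 6 = ((16−10)/6)² = 1.000
te_Task 7 = (2 + 4·7 + 18)/6 = 48/6 = 8; σ²_Task 7 = ((18−2)/6)² = 7.111
te_Task 8 = (13 + 4·14 + 27)/6 = 96/6 = 16; σ²_Task 8 = ((27−13)/6)² = 5.444
te_Task 9 = (4 + 4·6 + 14)/6 = 42/6 = 7; σ²_Task 9 = ((14−4)/6)² = 2.778

Forward pass:
ES_Task 1 = 0; EF_Task 1 = 5
ES_Task 2 = 0; EF_Task 2 = 4
ES_Task 3 = max(EF_Task 1=5, EF_Task 2=4) = 5; EF_Task 3 = 5+9 = 14
ES_Task 4 = max(EF_Task 1=5, EF_Task 2=4) = 5; EF_Task 4 = 5+9 = 14
ES_Task 5 = max(EF_Task 2=4, EF_Task 4=14) = 14; EF_Task 5 = 14+9 = 23
ES_Task 6 = 14; EF_Task 6 = 14+13 = 27
ES_Task 7 = 5; EF_Task 7 = 5+8 = 13
ES_Task 8 = 5; EF_Task 8 = 5+16 = 21
ES_Task 9 = max(EF_Task 5=23, EF_Task 6=27, EF_Task 7=13, EF_Task 8=21) = 27; EF_Task 9 = 27+7 = 34
Expected project duration μ = 34 weeks. Critical path: Task 1 → Task 3 → Task 6 → Task 9.

Variance along critical path = 7.111 + 4.000 + 1.000 + 2.778 = 14.889; σ = 3.859 weeks.
D = μ + z·σ = 34 + 1.036·3.859 = 38.0 weeks

38.0 weeks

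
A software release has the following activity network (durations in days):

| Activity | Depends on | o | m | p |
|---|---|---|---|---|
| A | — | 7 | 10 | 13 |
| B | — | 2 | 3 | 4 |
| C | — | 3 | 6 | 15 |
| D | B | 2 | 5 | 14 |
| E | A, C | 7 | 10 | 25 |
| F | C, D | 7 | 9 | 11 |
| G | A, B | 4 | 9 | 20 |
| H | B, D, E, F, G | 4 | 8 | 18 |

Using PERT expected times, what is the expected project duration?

31 days

te_A = (7 + 4·10 + 13)/6 = 60/6 = 10
te_B = (2 + 4·3 + 4)/6 = 18/6 = 3
te_C = (3 + 4·6 + 15)/6 = 42/6 = 7
te_D = (2 + 4·5 + 14)/6 = 36/6 = 6
te_E = (7 + 4·10 + 25)/6 = 72/6 = 12
te_F = (7 + 4·9 + 11)/6 = 54/6 = 9
te_G = (4 + 4·9 + 20)/6 = 60/6 = 10
te_H = (4 + 4·8 + 18)/6 = 54/6 = 9

Forward pass:
ES_A = 0; EF_A = 10
ES_B = 0; EF_B = 3
ES_C = 0; EF_C = 7
ES_D = 3; EF_D = 3+6 = 9
ES_E = max(EF_A=10, EF_C=7) = 10; EF_E = 10+12 = 22
ES_F = max(EF_C=7, EF_D=9) = 9; EF_F = 9+9 = 18
ES_G = max(EF_A=10, EF_B=3) = 10; EF_G = 10+10 = 20
ES_H = max(EF_B=3, EF_D=9, EF_E=22, EF_F=18, EF_G=20) = 22; EF_H = 22+9 = 31
Expected project duration μ = 31 days. Critical path: A → E → H.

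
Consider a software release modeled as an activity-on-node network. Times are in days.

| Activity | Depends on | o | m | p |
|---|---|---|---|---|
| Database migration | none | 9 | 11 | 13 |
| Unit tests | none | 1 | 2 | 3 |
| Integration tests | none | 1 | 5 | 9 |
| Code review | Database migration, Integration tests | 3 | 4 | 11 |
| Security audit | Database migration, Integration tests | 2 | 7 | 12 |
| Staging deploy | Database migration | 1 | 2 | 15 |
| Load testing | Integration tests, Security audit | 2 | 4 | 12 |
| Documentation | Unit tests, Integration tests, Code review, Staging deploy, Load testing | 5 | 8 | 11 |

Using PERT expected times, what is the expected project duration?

te_Database migration = (9 + 4·11 + 13)/6 = 66/6 = 11
te_Unit tests = (1 + 4·2 + 3)/6 = 12/6 = 2
te_Integration tests = (1 + 4·5 + 9)/6 = 30/6 = 5
te_Code review = (3 + 4·4 + 11)/6 = 30/6 = 5
te_Security audit = (2 + 4·7 + 12)/6 = 42/6 = 7
te_Staging deploy = (1 + 4·2 + 15)/6 = 24/6 = 4
te_Load testing = (2 + 4·4 + 12)/6 = 30/6 = 5
te_Documentation = (5 + 4·8 + 11)/6 = 48/6 = 8

Forward pass:
ES_Database migration = 0; EF_Database migration = 11
ES_Unit tests = 0; EF_Unit tests = 2
ES_Integration tests = 0; EF_Integration tests = 5
ES_Code review = max(EF_Database migration=11, EF_Integration tests=5) = 11; EF_Code review = 11+5 = 16
ES_Security audit = max(EF_Database migration=11, EF_Integration tests=5) = 11; EF_Security audit = 11+7 = 18
ES_Staging deploy = 11; EF_Staging deploy = 11+4 = 15
ES_Load testing = max(EF_Integration tests=5, EF_Security audit=18) = 18; EF_Load testing = 18+5 = 23
ES_Documentation = max(EF_Unit tests=2, EF_Integration tests=5, EF_Code review=16, EF_Staging deploy=15, EF_Load testing=23) = 23; EF_Documentation = 23+8 = 31
Expected project duration μ = 31 days. Critical path: Database migration → Security audit → Load testing → Documentation.

31 days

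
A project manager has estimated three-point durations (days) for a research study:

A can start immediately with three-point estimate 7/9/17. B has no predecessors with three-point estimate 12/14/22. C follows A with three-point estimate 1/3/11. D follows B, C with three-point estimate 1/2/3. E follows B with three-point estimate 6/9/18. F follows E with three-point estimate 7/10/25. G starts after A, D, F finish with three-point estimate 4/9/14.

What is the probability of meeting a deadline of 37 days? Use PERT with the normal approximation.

te_A = (7 + 4·9 + 17)/6 = 60/6 = 10; σ²_A = ((17−7)/6)² = 2.778
te_B = (12 + 4·14 + 22)/6 = 90/6 = 15; σ²_B = ((22−12)/6)² = 2.778
te_C = (1 + 4·3 + 11)/6 = 24/6 = 4; σ²_C = ((11−1)/6)² = 2.778
te_D = (1 + 4·2 + 3)/6 = 12/6 = 2; σ²_D = ((3−1)/6)² = 0.111
te_E = (6 + 4·9 + 18)/6 = 60/6 = 10; σ²_E = ((18−6)/6)² = 4.000
te_F = (7 + 4·10 + 25)/6 = 72/6 = 12; σ²_F = ((25−7)/6)² = 9.000
te_G = (4 + 4·9 + 14)/6 = 54/6 = 9; σ²_G = ((14−4)/6)² = 2.778

Forward pass:
ES_A = 0; EF_A = 10
ES_B = 0; EF_B = 15
ES_C = 10; EF_C = 10+4 = 14
ES_D = max(EF_B=15, EF_C=14) = 15; EF_D = 15+2 = 17
ES_E = 15; EF_E = 15+10 = 25
ES_F = 25; EF_F = 25+12 = 37
ES_G = max(EF_A=10, EF_D=17, EF_F=37) = 37; EF_G = 37+9 = 46
Expected project duration μ = 46 days. Critical path: B → E → F → G.

Variance along critical path = 2.778 + 4.000 + 9.000 + 2.778 = 18.556; σ = √18.556 = 4.308 days.
Z = (37 − 46) / 4.308 = -2.089
P(T ≤ 37) = Φ(-2.089) ≈ 0.018

0.018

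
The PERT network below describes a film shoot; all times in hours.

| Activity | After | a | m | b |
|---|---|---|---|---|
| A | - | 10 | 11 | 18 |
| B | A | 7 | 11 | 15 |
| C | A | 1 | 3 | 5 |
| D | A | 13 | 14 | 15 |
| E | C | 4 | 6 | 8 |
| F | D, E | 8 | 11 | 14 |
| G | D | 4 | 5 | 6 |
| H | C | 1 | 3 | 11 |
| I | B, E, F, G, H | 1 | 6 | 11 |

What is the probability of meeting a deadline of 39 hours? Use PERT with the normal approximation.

te_A = (10 + 4·11 + 18)/6 = 72/6 = 12; σ²_A = ((18−10)/6)² = 1.778
te_B = (7 + 4·11 + 15)/6 = 66/6 = 11; σ²_B = ((15−7)/6)² = 1.778
te_C = (1 + 4·3 + 5)/6 = 18/6 = 3; σ²_C = ((5−1)/6)² = 0.444
te_D = (13 + 4·14 + 15)/6 = 84/6 = 14; σ²_D = ((15−13)/6)² = 0.111
te_E = (4 + 4·6 + 8)/6 = 36/6 = 6; σ²_E = ((8−4)/6)² = 0.444
te_F = (8 + 4·11 + 14)/6 = 66/6 = 11; σ²_F = ((14−8)/6)² = 1.000
te_G = (4 + 4·5 + 6)/6 = 30/6 = 5; σ²_G = ((6−4)/6)² = 0.111
te_H = (1 + 4·3 + 11)/6 = 24/6 = 4; σ²_H = ((11−1)/6)² = 2.778
te_I = (1 + 4·6 + 11)/6 = 36/6 = 6; σ²_I = ((11−1)/6)² = 2.778

Forward pass:
ES_A = 0; EF_A = 12
ES_B = 12; EF_B = 12+11 = 23
ES_C = 12; EF_C = 12+3 = 15
ES_D = 12; EF_D = 12+14 = 26
ES_E = 15; EF_E = 15+6 = 21
ES_F = max(EF_D=26, EF_E=21) = 26; EF_F = 26+11 = 37
ES_G = 26; EF_G = 26+5 = 31
ES_H = 15; EF_H = 15+4 = 19
ES_I = max(EF_B=23, EF_E=21, EF_F=37, EF_G=31, EF_H=19) = 37; EF_I = 37+6 = 43
Expected project duration μ = 43 hours. Critical path: A → D → F → I.

Variance along critical path = 1.778 + 0.111 + 1.000 + 2.778 = 5.667; σ = √5.667 = 2.380 hours.
Z = (39 − 43) / 2.380 = -1.680
P(T ≤ 39) = Φ(-1.680) ≈ 0.046

0.046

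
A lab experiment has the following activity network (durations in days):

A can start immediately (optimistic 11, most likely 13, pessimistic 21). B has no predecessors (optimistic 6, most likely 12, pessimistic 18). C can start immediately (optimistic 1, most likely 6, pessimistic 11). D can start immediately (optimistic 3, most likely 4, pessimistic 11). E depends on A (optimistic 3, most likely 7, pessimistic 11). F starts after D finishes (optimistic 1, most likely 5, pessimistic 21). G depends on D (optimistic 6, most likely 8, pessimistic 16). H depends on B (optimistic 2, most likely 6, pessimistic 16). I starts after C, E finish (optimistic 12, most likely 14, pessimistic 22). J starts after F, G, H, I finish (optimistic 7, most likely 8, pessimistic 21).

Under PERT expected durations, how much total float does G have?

te_A = (11 + 4·13 + 21)/6 = 84/6 = 14
te_B = (6 + 4·12 + 18)/6 = 72/6 = 12
te_C = (1 + 4·6 + 11)/6 = 36/6 = 6
te_D = (3 + 4·4 + 11)/6 = 30/6 = 5
te_E = (3 + 4·7 + 11)/6 = 42/6 = 7
te_F = (1 + 4·5 + 21)/6 = 42/6 = 7
te_G = (6 + 4·8 + 16)/6 = 54/6 = 9
te_H = (2 + 4·6 + 16)/6 = 42/6 = 7
te_I = (12 + 4·14 + 22)/6 = 90/6 = 15
te_J = (7 + 4·8 + 21)/6 = 60/6 = 10

Forward pass:
ES_A = 0; EF_A = 14
ES_B = 0; EF_B = 12
ES_C = 0; EF_C = 6
ES_D = 0; EF_D = 5
ES_E = 14; EF_E = 14+7 = 21
ES_F = 5; EF_F = 5+7 = 12
ES_G = 5; EF_G = 5+9 = 14
ES_H = 12; EF_H = 12+7 = 19
ES_I = max(EF_C=6, EF_E=21) = 21; EF_I = 21+15 = 36
ES_J = max(EF_F=12, EF_G=14, EF_H=19, EF_I=36) = 36; EF_J = 36+10 = 46
Expected project duration μ = 46 days. Critical path: A → E → I → J.

Backward pass:
LF_J = 46; LS_J = 46−10 = 36
LF_I = LS_J = 36; LS_I = 36−15 = 21
LF_H = LS_J = 36; LS_H = 36−7 = 29
LF_G = LS_J = 36; LS_G = 36−9 = 27
LF_F = LS_J = 36; LS_F = 36−7 = 29
LF_E = LS_I = 21; LS_E = 21−7 = 14
LF_D = min(LS_F=29, LS_G=27) = 27; LS_D = 27−5 = 22
LF_C = LS_I = 21; LS_C = 21−6 = 15
LF_B = LS_H = 29; LS_B = 29−12 = 17
LF_A = LS_E = 14; LS_A = 14−14 = 0
Slack_G = LS_G − ES_G = 27 − 5 = 22

22 days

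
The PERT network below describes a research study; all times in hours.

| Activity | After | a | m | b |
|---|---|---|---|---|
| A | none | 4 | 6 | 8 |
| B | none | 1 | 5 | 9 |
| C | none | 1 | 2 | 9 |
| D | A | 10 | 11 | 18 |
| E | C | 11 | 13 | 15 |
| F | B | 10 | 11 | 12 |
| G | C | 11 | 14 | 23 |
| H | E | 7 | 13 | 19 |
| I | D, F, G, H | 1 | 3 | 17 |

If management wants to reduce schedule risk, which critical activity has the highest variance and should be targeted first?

I

te_A = (4 + 4·6 + 8)/6 = 36/6 = 6; σ²_A = ((8−4)/6)² = 0.444
te_B = (1 + 4·5 + 9)/6 = 30/6 = 5; σ²_B = ((9−1)/6)² = 1.778
te_C = (1 + 4·2 + 9)/6 = 18/6 = 3; σ²_C = ((9−1)/6)² = 1.778
te_D = (10 + 4·11 + 18)/6 = 72/6 = 12; σ²_D = ((18−10)/6)² = 1.778
te_E = (11 + 4·13 + 15)/6 = 78/6 = 13; σ²_E = ((15−11)/6)² = 0.444
te_F = (10 + 4·11 + 12)/6 = 66/6 = 11; σ²_F = ((12−10)/6)² = 0.111
te_G = (11 + 4·14 + 23)/6 = 90/6 = 15; σ²_G = ((23−11)/6)² = 4.000
te_H = (7 + 4·13 + 19)/6 = 78/6 = 13; σ²_H = ((19−7)/6)² = 4.000
te_I = (1 + 4·3 + 17)/6 = 30/6 = 5; σ²_I = ((17−1)/6)² = 7.111

Forward pass:
ES_A = 0; EF_A = 6
ES_B = 0; EF_B = 5
ES_C = 0; EF_C = 3
ES_D = 6; EF_D = 6+12 = 18
ES_E = 3; EF_E = 3+13 = 16
ES_F = 5; EF_F = 5+11 = 16
ES_G = 3; EF_G = 3+15 = 18
ES_H = 16; EF_H = 16+13 = 29
ES_I = max(EF_D=18, EF_F=16, EF_G=18, EF_H=29) = 29; EF_I = 29+5 = 34
Expected project duration μ = 34 hours. Critical path: C → E → H → I.

Variances on critical path: σ²_C=1.778, σ²_E=0.444, σ²_H=4.000, σ²_I=7.111.
Largest is σ²_I = 7.111.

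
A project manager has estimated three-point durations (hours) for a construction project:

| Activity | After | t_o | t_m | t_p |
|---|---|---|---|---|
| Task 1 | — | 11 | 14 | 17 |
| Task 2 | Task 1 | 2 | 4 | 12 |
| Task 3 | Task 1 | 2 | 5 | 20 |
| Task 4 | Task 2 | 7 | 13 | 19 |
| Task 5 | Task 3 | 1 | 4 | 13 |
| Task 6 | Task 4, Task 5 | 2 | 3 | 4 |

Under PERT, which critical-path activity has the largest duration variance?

Task 4

te_Task 1 = (11 + 4·14 + 17)/6 = 84/6 = 14; σ²_Task 1 = ((17−11)/6)² = 1.000
te_Task 2 = (2 + 4·4 + 12)/6 = 30/6 = 5; σ²_Task 2 = ((12−2)/6)² = 2.778
te_Task 3 = (2 + 4·5 + 20)/6 = 42/6 = 7; σ²_Task 3 = ((20−2)/6)² = 9.000
te_Task 4 = (7 + 4·13 + 19)/6 = 78/6 = 13; σ²_Task 4 = ((19−7)/6)² = 4.000
te_Task 5 = (1 + 4·4 + 13)/6 = 30/6 = 5; σ²_Task 5 = ((13−1)/6)² = 4.000
te_Task 6 = (2 + 4·3 + 4)/6 = 18/6 = 3; σ²_Task 6 = ((4−2)/6)² = 0.111

Forward pass:
ES_Task 1 = 0; EF_Task 1 = 14
ES_Task 2 = 14; EF_Task 2 = 14+5 = 19
ES_Task 3 = 14; EF_Task 3 = 14+7 = 21
ES_Task 4 = 19; EF_Task 4 = 19+13 = 32
ES_Task 5 = 21; EF_Task 5 = 21+5 = 26
ES_Task 6 = max(EF_Task 4=32, EF_Task 5=26) = 32; EF_Task 6 = 32+3 = 35
Expected project duration μ = 35 hours. Critical path: Task 1 → Task 2 → Task 4 → Task 6.

Variances on critical path: σ²_Task 1=1.000, σ²_Task 2=2.778, σ²_Task 4=4.000, σ²_Task 6=0.111.
Largest is σ²_Task 4 = 4.000.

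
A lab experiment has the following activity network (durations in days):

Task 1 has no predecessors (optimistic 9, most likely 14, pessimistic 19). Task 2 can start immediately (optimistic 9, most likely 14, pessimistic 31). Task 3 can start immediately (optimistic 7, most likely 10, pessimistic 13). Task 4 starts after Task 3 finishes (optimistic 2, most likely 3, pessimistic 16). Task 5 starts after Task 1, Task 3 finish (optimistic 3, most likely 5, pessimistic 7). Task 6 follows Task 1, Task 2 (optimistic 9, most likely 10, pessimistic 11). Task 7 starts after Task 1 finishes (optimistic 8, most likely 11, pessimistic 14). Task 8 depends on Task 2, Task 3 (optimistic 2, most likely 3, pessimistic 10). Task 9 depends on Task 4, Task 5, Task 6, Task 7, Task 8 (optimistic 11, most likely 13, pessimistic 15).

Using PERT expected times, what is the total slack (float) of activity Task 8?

te_Task 1 = (9 + 4·14 + 19)/6 = 84/6 = 14
te_Task 2 = (9 + 4·14 + 31)/6 = 96/6 = 16
te_Task 3 = (7 + 4·10 + 13)/6 = 60/6 = 10
te_Task 4 = (2 + 4·3 + 16)/6 = 30/6 = 5
te_Task 5 = (3 + 4·5 + 7)/6 = 30/6 = 5
te_Task 6 = (9 + 4·10 + 11)/6 = 60/6 = 10
te_Task 7 = (8 + 4·11 + 14)/6 = 66/6 = 11
te_Task 8 = (2 + 4·3 + 10)/6 = 24/6 = 4
te_Task 9 = (11 + 4·13 + 15)/6 = 78/6 = 13

Forward pass:
ES_Task 1 = 0; EF_Task 1 = 14
ES_Task 2 = 0; EF_Task 2 = 16
ES_Task 3 = 0; EF_Task 3 = 10
ES_Task 4 = 10; EF_Task 4 = 10+5 = 15
ES_Task 5 = max(EF_Task 1=14, EF_Task 3=10) = 14; EF_Task 5 = 14+5 = 19
ES_Task 6 = max(EF_Task 1=14, EF_Task 2=16) = 16; EF_Task 6 = 16+10 = 26
ES_Task 7 = 14; EF_Task 7 = 14+11 = 25
ES_Task 8 = max(EF_Task 2=16, EF_Task 3=10) = 16; EF_Task 8 = 16+4 = 20
ES_Task 9 = max(EF_Task 4=15, EF_Task 5=19, EF_Task 6=26, EF_Task 7=25, EF_Task 8=20) = 26; EF_Task 9 = 26+13 = 39
Expected project duration μ = 39 days. Critical path: Task 2 → Task 6 → Task 9.

Backward pass:
LF_Task 9 = 39; LS_Task 9 = 39−13 = 26
LF_Task 8 = LS_Task 9 = 26; LS_Task 8 = 26−4 = 22
LF_Task 7 = LS_Task 9 = 26; LS_Task 7 = 26−11 = 15
LF_Task 6 = LS_Task 9 = 26; LS_Task 6 = 26−10 = 16
LF_Task 5 = LS_Task 9 = 26; LS_Task 5 = 26−5 = 21
LF_Task 4 = LS_Task 9 = 26; LS_Task 4 = 26−5 = 21
LF_Task 3 = min(LS_Task 4=21, LS_Task 5=21, LS_Task 8=22) = 21; LS_Task 3 = 21−10 = 11
LF_Task 2 = min(LS_Task 6=16, LS_Task 8=22) = 16; LS_Task 2 = 16−16 = 0
LF_Task 1 = min(LS_Task 5=21, LS_Task 6=16, LS_Task 7=15) = 15; LS_Task 1 = 15−14 = 1
Slack_Task 8 = LS_Task 8 − ES_Task 8 = 22 − 16 = 6

6 days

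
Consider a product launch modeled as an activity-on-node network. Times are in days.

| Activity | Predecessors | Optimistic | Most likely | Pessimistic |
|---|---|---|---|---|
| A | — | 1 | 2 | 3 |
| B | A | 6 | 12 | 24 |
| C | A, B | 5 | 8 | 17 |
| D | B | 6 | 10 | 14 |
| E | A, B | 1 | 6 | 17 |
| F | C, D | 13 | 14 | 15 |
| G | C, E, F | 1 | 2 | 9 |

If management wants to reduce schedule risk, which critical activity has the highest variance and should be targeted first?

B

te_A = (1 + 4·2 + 3)/6 = 12/6 = 2; σ²_A = ((3−1)/6)² = 0.111
te_B = (6 + 4·12 + 24)/6 = 78/6 = 13; σ²_B = ((24−6)/6)² = 9.000
te_C = (5 + 4·8 + 17)/6 = 54/6 = 9; σ²_C = ((17−5)/6)² = 4.000
te_D = (6 + 4·10 + 14)/6 = 60/6 = 10; σ²_D = ((14−6)/6)² = 1.778
te_E = (1 + 4·6 + 17)/6 = 42/6 = 7; σ²_E = ((17−1)/6)² = 7.111
te_F = (13 + 4·14 + 15)/6 = 84/6 = 14; σ²_F = ((15−13)/6)² = 0.111
te_G = (1 + 4·2 + 9)/6 = 18/6 = 3; σ²_G = ((9−1)/6)² = 1.778

Forward pass:
ES_A = 0; EF_A = 2
ES_B = 2; EF_B = 2+13 = 15
ES_C = max(EF_A=2, EF_B=15) = 15; EF_C = 15+9 = 24
ES_D = 15; EF_D = 15+10 = 25
ES_E = max(EF_A=2, EF_B=15) = 15; EF_E = 15+7 = 22
ES_F = max(EF_C=24, EF_D=25) = 25; EF_F = 25+14 = 39
ES_G = max(EF_C=24, EF_E=22, EF_F=39) = 39; EF_G = 39+3 = 42
Expected project duration μ = 42 days. Critical path: A → B → D → F → G.

Variances on critical path: σ²_A=0.111, σ²_B=9.000, σ²_D=1.778, σ²_F=0.111, σ²_G=1.778.
Largest is σ²_B = 9.000.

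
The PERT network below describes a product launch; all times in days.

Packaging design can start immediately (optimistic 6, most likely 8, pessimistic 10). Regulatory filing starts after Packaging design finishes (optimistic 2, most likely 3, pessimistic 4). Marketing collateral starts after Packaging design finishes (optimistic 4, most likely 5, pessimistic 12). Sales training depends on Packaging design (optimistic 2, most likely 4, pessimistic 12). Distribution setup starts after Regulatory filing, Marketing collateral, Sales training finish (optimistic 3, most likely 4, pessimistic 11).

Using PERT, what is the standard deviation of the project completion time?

te_Packaging design = (6 + 4·8 + 10)/6 = 48/6 = 8; σ²_Packaging design = ((10−6)/6)² = 0.444
te_Regulatory filing = (2 + 4·3 + 4)/6 = 18/6 = 3; σ²_Regulatory filing = ((4−2)/6)² = 0.111
te_Marketing collateral = (4 + 4·5 + 12)/6 = 36/6 = 6; σ²_Marketing collateral = ((12−4)/6)² = 1.778
te_Sales training = (2 + 4·4 + 12)/6 = 30/6 = 5; σ²_Sales training = ((12−2)/6)² = 2.778
te_Distribution setup = (3 + 4·4 + 11)/6 = 30/6 = 5; σ²_Distribution setup = ((11−3)/6)² = 1.778

Forward pass:
ES_Packaging design = 0; EF_Packaging design = 8
ES_Regulatory filing = 8; EF_Regulatory filing = 8+3 = 11
ES_Marketing collateral = 8; EF_Marketing collateral = 8+6 = 14
ES_Sales training = 8; EF_Sales training = 8+5 = 13
ES_Distribution setup = max(EF_Regulatory filing=11, EF_Marketing collateral=14, EF_Sales training=13) = 14; EF_Distribution setup = 14+5 = 19
Expected project duration μ = 19 days. Critical path: Packaging design → Marketing collateral → Distribution setup.

Variance along critical path = 0.444 + 1.778 + 1.778 = 4.000
σ = √4.000 = 2.000 days

2.00 days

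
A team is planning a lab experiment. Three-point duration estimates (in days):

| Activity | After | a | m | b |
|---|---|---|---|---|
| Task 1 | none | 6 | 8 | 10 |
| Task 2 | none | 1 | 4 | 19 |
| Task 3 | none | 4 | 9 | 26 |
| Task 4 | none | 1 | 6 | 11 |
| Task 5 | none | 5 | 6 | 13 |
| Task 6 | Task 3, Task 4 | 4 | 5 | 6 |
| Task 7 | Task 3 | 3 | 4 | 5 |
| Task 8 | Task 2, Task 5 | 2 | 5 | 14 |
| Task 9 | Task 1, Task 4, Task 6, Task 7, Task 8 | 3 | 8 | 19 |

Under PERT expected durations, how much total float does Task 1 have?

te_Task 1 = (6 + 4·8 + 10)/6 = 48/6 = 8
te_Task 2 = (1 + 4·4 + 19)/6 = 36/6 = 6
te_Task 3 = (4 + 4·9 + 26)/6 = 66/6 = 11
te_Task 4 = (1 + 4·6 + 11)/6 = 36/6 = 6
te_Task 5 = (5 + 4·6 + 13)/6 = 42/6 = 7
te_Task 6 = (4 + 4·5 + 6)/6 = 30/6 = 5
te_Task 7 = (3 + 4·4 + 5)/6 = 24/6 = 4
te_Task 8 = (2 + 4·5 + 14)/6 = 36/6 = 6
te_Task 9 = (3 + 4·8 + 19)/6 = 54/6 = 9

Forward pass:
ES_Task 1 = 0; EF_Task 1 = 8
ES_Task 2 = 0; EF_Task 2 = 6
ES_Task 3 = 0; EF_Task 3 = 11
ES_Task 4 = 0; EF_Task 4 = 6
ES_Task 5 = 0; EF_Task 5 = 7
ES_Task 6 = max(EF_Task 3=11, EF_Task 4=6) = 11; EF_Task 6 = 11+5 = 16
ES_Task 7 = 11; EF_Task 7 = 11+4 = 15
ES_Task 8 = max(EF_Task 2=6, EF_Task 5=7) = 7; EF_Task 8 = 7+6 = 13
ES_Task 9 = max(EF_Task 1=8, EF_Task 4=6, EF_Task 6=16, EF_Task 7=15, EF_Task 8=13) = 16; EF_Task 9 = 16+9 = 25
Expected project duration μ = 25 days. Critical path: Task 3 → Task 6 → Task 9.

Backward pass:
LF_Task 9 = 25; LS_Task 9 = 25−9 = 16
LF_Task 8 = LS_Task 9 = 16; LS_Task 8 = 16−6 = 10
LF_Task 7 = LS_Task 9 = 16; LS_Task 7 = 16−4 = 12
LF_Task 6 = LS_Task 9 = 16; LS_Task 6 = 16−5 = 11
LF_Task 5 = LS_Task 8 = 10; LS_Task 5 = 10−7 = 3
LF_Task 4 = min(LS_Task 6=11, LS_Task 9=16) = 11; LS_Task 4 = 11−6 = 5
LF_Task 3 = min(LS_Task 6=11, LS_Task 7=12) = 11; LS_Task 3 = 11−11 = 0
LF_Task 2 = LS_Task 8 = 10; LS_Task 2 = 10−6 = 4
LF_Task 1 = LS_Task 9 = 16; LS_Task 1 = 16−8 = 8
Slack_Task 1 = LS_Task 1 − ES_Task 1 = 8 − 0 = 8

8 days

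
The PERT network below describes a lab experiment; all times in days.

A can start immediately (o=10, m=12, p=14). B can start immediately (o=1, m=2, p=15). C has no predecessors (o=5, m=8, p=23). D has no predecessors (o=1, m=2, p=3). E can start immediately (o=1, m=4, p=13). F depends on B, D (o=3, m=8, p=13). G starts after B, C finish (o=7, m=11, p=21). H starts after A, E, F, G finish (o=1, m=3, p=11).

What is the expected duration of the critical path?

26 days

te_A = (10 + 4·12 + 14)/6 = 72/6 = 12
te_B = (1 + 4·2 + 15)/6 = 24/6 = 4
te_C = (5 + 4·8 + 23)/6 = 60/6 = 10
te_D = (1 + 4·2 + 3)/6 = 12/6 = 2
te_E = (1 + 4·4 + 13)/6 = 30/6 = 5
te_F = (3 + 4·8 + 13)/6 = 48/6 = 8
te_G = (7 + 4·11 + 21)/6 = 72/6 = 12
te_H = (1 + 4·3 + 11)/6 = 24/6 = 4

Forward pass:
ES_A = 0; EF_A = 12
ES_B = 0; EF_B = 4
ES_C = 0; EF_C = 10
ES_D = 0; EF_D = 2
ES_E = 0; EF_E = 5
ES_F = max(EF_B=4, EF_D=2) = 4; EF_F = 4+8 = 12
ES_G = max(EF_B=4, EF_C=10) = 10; EF_G = 10+12 = 22
ES_H = max(EF_A=12, EF_E=5, EF_F=12, EF_G=22) = 22; EF_H = 22+4 = 26
Expected project duration μ = 26 days. Critical path: C → G → H.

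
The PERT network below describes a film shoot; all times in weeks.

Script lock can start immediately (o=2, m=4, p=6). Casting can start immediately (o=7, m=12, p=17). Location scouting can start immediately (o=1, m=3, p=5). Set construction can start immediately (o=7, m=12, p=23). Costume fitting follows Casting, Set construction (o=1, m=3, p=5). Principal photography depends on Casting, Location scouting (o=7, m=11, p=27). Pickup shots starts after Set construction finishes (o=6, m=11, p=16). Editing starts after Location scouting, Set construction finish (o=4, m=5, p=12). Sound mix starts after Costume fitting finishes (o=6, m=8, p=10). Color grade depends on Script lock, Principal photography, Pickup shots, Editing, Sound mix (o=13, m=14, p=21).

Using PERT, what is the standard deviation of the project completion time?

te_Script lock = (2 + 4·4 + 6)/6 = 24/6 = 4; σ²_Script lock = ((6−2)/6)² = 0.444
te_Casting = (7 + 4·12 + 17)/6 = 72/6 = 12; σ²_Casting = ((17−7)/6)² = 2.778
te_Location scouting = (1 + 4·3 + 5)/6 = 18/6 = 3; σ²_Location scouting = ((5−1)/6)² = 0.444
te_Set construction = (7 + 4·12 + 23)/6 = 78/6 = 13; σ²_Set construction = ((23−7)/6)² = 7.111
te_Costume fitting = (1 + 4·3 + 5)/6 = 18/6 = 3; σ²_Costume fitting = ((5−1)/6)² = 0.444
te_Principal photography = (7 + 4·11 + 27)/6 = 78/6 = 13; σ²_Principal photography = ((27−7)/6)² = 11.111
te_Pickup shots = (6 + 4·11 + 16)/6 = 66/6 = 11; σ²_Pickup shots = ((16−6)/6)² = 2.778
te_Editing = (4 + 4·5 + 12)/6 = 36/6 = 6; σ²_Editing = ((12−4)/6)² = 1.778
te_Sound mix = (6 + 4·8 + 10)/6 = 48/6 = 8; σ²_Sound mix = ((10−6)/6)² = 0.444
te_Color grade = (13 + 4·14 + 21)/6 = 90/6 = 15; σ²_Color grade = ((21−13)/6)² = 1.778

Forward pass:
ES_Script lock = 0; EF_Script lock = 4
ES_Casting = 0; EF_Casting = 12
ES_Location scouting = 0; EF_Location scouting = 3
ES_Set construction = 0; EF_Set construction = 13
ES_Costume fitting = max(EF_Casting=12, EF_Set construction=13) = 13; EF_Costume fitting = 13+3 = 16
ES_Principal photography = max(EF_Casting=12, EF_Location scouting=3) = 12; EF_Principal photography = 12+13 = 25
ES_Pickup shots = 13; EF_Pickup shots = 13+11 = 24
ES_Editing = max(EF_Location scouting=3, EF_Set construction=13) = 13; EF_Editing = 13+6 = 19
ES_Sound mix = 16; EF_Sound mix = 16+8 = 24
ES_Color grade = max(EF_Script lock=4, EF_Principal photography=25, EF_Pickup shots=24, EF_Editing=19, EF_Sound mix=24) = 25; EF_Color grade = 25+15 = 40
Expected project duration μ = 40 weeks. Critical path: Casting → Principal photography → Color grade.

Variance along critical path = 2.778 + 11.111 + 1.778 = 15.667
σ = √15.667 = 3.958 weeks

3.96 weeks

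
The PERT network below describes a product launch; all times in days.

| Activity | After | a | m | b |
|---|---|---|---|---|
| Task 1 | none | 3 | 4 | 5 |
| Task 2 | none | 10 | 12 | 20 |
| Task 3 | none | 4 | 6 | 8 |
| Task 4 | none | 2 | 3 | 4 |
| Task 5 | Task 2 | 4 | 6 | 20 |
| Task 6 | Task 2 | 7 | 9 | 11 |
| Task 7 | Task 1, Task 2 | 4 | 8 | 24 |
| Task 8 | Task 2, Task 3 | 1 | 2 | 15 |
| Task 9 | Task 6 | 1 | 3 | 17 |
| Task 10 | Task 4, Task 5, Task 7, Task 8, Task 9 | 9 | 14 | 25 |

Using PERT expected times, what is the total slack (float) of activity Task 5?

te_Task 1 = (3 + 4·4 + 5)/6 = 24/6 = 4
te_Task 2 = (10 + 4·12 + 20)/6 = 78/6 = 13
te_Task 3 = (4 + 4·6 + 8)/6 = 36/6 = 6
te_Task 4 = (2 + 4·3 + 4)/6 = 18/6 = 3
te_Task 5 = (4 + 4·6 + 20)/6 = 48/6 = 8
te_Task 6 = (7 + 4·9 + 11)/6 = 54/6 = 9
te_Task 7 = (4 + 4·8 + 24)/6 = 60/6 = 10
te_Task 8 = (1 + 4·2 + 15)/6 = 24/6 = 4
te_Task 9 = (1 + 4·3 + 17)/6 = 30/6 = 5
te_Task 10 = (9 + 4·14 + 25)/6 = 90/6 = 15

Forward pass:
ES_Task 1 = 0; EF_Task 1 = 4
ES_Task 2 = 0; EF_Task 2 = 13
ES_Task 3 = 0; EF_Task 3 = 6
ES_Task 4 = 0; EF_Task 4 = 3
ES_Task 5 = 13; EF_Task 5 = 13+8 = 21
ES_Task 6 = 13; EF_Task 6 = 13+9 = 22
ES_Task 7 = max(EF_Task 1=4, EF_Task 2=13) = 13; EF_Task 7 = 13+10 = 23
ES_Task 8 = max(EF_Task 2=13, EF_Task 3=6) = 13; EF_Task 8 = 13+4 = 17
ES_Task 9 = 22; EF_Task 9 = 22+5 = 27
ES_Task 10 = max(EF_Task 4=3, EF_Task 5=21, EF_Task 7=23, EF_Task 8=17, EF_Task 9=27) = 27; EF_Task 10 = 27+15 = 42
Expected project duration μ = 42 days. Critical path: Task 2 → Task 6 → Task 9 → Task 10.

Backward pass:
LF_Task 10 = 42; LS_Task 10 = 42−15 = 27
LF_Task 9 = LS_Task 10 = 27; LS_Task 9 = 27−5 = 22
LF_Task 8 = LS_Task 10 = 27; LS_Task 8 = 27−4 = 23
LF_Task 7 = LS_Task 10 = 27; LS_Task 7 = 27−10 = 17
LF_Task 6 = LS_Task 9 = 22; LS_Task 6 = 22−9 = 13
LF_Task 5 = LS_Task 10 = 27; LS_Task 5 = 27−8 = 19
LF_Task 4 = LS_Task 10 = 27; LS_Task 4 = 27−3 = 24
LF_Task 3 = LS_Task 8 = 23; LS_Task 3 = 23−6 = 17
LF_Task 2 = min(LS_Task 5=19, LS_Task 6=13, LS_Task 7=17, LS_Task 8=23) = 13; LS_Task 2 = 13−13 = 0
LF_Task 1 = LS_Task 7 = 17; LS_Task 1 = 17−4 = 13
Slack_Task 5 = LS_Task 5 − ES_Task 5 = 19 − 13 = 6

6 days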